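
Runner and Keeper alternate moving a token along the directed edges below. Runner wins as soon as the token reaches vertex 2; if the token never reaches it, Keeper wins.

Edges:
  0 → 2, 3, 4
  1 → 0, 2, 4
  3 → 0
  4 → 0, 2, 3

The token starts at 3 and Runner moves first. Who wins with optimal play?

Track states (vertex, player-to-move).
A0 = {(2,Runner), (2,Keeper)}
A1: add {(0,Runner), (1,Runner), (4,Runner)}.
A2: add {(1,Keeper), (3,Keeper)}.
A3 = A2; e.g. (0,Keeper) stays out. (3,Runner) never enters ⇒ Keeper avoids the target.

Keeper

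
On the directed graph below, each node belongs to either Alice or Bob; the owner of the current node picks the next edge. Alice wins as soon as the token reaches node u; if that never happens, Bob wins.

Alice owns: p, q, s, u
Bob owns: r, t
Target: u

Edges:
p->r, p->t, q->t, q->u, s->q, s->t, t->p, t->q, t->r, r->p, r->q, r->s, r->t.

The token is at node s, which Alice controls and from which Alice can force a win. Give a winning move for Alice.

q

A0 = {u}
A1: add {q} — q (Alice) has q→u.
A2: add {s} — s (Alice) has s→q.
A3 = A2; e.g. p (Alice) has no edge into A2. Fixed point.
From s, successor q is in the attractor (rank 1); the other successor t is not.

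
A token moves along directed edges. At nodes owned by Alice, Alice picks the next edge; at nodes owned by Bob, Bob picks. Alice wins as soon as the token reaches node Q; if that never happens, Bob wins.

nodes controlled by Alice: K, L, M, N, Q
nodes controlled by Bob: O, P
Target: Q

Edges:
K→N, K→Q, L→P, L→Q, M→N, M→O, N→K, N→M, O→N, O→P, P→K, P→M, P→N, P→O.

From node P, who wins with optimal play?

A0 = {Q}
A1: add {K, L} — K (Alice) has K→Q; L (Alice) has L→Q.
A2: add {N} — N (Alice) has N→K.
A3: add {M} — M (Alice) has M→N.
A4 = A3; e.g. O (Bob) can still go to P. Fixed point.
P never enters the attractor, so Bob can avoid the target forever.

Bob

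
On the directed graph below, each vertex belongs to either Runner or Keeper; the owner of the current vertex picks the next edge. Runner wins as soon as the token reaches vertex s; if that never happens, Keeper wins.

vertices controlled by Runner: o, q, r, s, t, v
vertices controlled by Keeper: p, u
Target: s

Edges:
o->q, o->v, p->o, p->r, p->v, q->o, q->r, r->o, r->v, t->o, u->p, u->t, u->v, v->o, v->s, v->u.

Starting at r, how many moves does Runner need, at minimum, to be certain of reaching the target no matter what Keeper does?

2

A0 = {s}
A1: add {v} — v (Runner) has v→s.
A2: add {o, r} — o (Runner) has o→v; r (Runner) has r→v.
r enters the attractor at level 2, so Runner can force the target in 2 moves from there.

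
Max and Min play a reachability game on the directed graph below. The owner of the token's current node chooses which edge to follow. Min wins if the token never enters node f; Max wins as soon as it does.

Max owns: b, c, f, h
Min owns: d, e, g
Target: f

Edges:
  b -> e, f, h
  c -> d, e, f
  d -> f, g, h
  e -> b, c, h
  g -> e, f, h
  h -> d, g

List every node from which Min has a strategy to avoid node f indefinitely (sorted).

A0 = {f}
A1: add {b, c} — b (Max) has b→f; c (Max) has c→f.
A2 = A1; e.g. d (Min) can still go to g. Fixed point.
Max's attractor = {b, c, f}; Min avoids the target exactly from the complement.

d, e, g, h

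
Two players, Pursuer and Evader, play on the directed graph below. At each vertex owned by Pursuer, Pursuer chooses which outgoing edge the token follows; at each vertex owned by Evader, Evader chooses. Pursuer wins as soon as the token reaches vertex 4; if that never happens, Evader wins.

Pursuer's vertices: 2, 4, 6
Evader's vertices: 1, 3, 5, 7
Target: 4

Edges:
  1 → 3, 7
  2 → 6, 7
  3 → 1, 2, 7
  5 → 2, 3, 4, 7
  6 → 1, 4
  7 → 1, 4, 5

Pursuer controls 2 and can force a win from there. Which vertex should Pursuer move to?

6

A0 = {4}
A1: add {6} — 6 (Pursuer) has 6→4.
A2: add {2} — 2 (Pursuer) has 2→6.
A3 = A2; e.g. 1 (Evader) can still go to 3. Fixed point.
From 2, successor 6 is in the attractor (rank 1); the other successor 7 is not.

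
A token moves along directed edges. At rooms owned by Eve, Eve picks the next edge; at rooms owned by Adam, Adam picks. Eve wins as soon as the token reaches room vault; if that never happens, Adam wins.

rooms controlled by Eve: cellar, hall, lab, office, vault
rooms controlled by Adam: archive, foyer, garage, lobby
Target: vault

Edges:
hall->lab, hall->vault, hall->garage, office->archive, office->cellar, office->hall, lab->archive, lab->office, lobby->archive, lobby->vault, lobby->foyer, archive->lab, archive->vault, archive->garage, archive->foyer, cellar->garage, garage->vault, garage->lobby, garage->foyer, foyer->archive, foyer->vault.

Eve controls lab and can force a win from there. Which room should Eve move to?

A0 = {vault}
A1: add {hall} — hall (Eve) has hall→vault.
A2: add {office} — office (Eve) has office→hall.
A3: add {lab} — lab (Eve) has lab→office.
A4 = A3; e.g. archive (Adam) can still go to garage. Fixed point.
From lab, successor office is in the attractor (rank 2); the other successor archive is not.

office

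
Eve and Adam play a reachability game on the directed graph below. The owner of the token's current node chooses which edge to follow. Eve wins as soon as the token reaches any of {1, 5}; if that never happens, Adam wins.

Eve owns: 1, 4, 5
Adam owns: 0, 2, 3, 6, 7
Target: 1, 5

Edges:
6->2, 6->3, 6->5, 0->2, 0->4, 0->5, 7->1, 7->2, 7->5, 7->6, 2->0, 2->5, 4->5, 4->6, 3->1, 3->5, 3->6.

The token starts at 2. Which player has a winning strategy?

A0 = {1, 5}
A1: add {4} — 4 (Eve) has 4→5.
A2 = A1; e.g. 0 (Adam) can still go to 2. Fixed point.
2 never enters the attractor, so Adam can avoid the target forever.

Adam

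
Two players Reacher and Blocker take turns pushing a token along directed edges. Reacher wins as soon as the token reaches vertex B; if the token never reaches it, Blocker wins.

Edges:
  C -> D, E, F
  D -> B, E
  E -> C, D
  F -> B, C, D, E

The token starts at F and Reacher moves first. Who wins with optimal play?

Reacher

Track states (vertex, player-to-move).
A0 = {(B,Reacher), (B,Blocker)}
A1: add {(D,Reacher), (F,Reacher)}.
(F,Reacher) ∈ A1 ⇒ Reacher forces the target.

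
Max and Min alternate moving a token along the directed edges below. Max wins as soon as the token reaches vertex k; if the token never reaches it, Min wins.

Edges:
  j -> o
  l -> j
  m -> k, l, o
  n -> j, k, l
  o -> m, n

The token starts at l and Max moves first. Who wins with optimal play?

Track states (vertex, player-to-move).
A0 = {(k,Max), (k,Min)}
A1: add {(m,Max), (n,Max)}.
A2: add {(o,Min)}.
A3: add {(j,Max)}.
A4: add {(l,Min)}.
A5 = A4; e.g. (j,Min) stays out. (l,Max) never enters ⇒ Min avoids the target.

Min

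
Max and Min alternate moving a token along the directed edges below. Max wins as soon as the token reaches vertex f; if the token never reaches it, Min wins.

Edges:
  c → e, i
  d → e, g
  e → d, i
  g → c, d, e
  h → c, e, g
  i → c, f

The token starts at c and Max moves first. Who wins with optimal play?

Track states (vertex, player-to-move).
A0 = {(f,Max), (f,Min)}
A1: add {(i,Max)}.
A2 = A1; e.g. (c,Max) stays out. (c,Max) never enters ⇒ Min avoids the target.

Min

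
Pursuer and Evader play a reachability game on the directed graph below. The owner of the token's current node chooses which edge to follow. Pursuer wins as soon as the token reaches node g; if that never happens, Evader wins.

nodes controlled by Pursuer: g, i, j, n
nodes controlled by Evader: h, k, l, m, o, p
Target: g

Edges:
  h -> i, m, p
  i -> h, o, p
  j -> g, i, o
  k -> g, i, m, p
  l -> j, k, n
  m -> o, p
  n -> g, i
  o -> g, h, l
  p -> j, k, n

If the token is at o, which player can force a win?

A0 = {g}
A1: add {j, n} — j (Pursuer) has j→g; n (Pursuer) has n→g.
A2 = A1; e.g. h (Evader) can still go to i. Fixed point.
o never enters the attractor, so Evader can avoid the target forever.

Evader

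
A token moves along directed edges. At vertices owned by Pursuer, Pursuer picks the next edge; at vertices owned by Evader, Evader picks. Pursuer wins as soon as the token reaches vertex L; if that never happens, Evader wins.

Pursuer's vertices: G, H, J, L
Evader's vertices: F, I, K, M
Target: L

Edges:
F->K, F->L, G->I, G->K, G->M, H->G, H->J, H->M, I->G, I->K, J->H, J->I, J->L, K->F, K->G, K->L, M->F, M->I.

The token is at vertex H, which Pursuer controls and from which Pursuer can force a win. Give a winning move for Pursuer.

J

A0 = {L}
A1: add {J} — J (Pursuer) has J→L.
A2: add {H} — H (Pursuer) has H→J.
A3 = A2; e.g. F (Evader) can still go to K. Fixed point.
From H, successor J is in the attractor (rank 1); the other successors G, M are not.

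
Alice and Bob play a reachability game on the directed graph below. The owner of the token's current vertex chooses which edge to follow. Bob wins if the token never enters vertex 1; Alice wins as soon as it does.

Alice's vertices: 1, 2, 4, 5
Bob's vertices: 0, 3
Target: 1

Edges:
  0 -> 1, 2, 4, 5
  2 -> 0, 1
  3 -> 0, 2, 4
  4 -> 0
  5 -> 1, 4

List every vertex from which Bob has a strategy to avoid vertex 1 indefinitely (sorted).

0, 3, 4

A0 = {1}
A1: add {2, 5} — 2 (Alice) has 2→1; 5 (Alice) has 5→1.
A2 = A1; e.g. 0 (Bob) can still go to 4. Fixed point.
Alice's attractor = {1, 2, 5}; Bob avoids the target exactly from the complement.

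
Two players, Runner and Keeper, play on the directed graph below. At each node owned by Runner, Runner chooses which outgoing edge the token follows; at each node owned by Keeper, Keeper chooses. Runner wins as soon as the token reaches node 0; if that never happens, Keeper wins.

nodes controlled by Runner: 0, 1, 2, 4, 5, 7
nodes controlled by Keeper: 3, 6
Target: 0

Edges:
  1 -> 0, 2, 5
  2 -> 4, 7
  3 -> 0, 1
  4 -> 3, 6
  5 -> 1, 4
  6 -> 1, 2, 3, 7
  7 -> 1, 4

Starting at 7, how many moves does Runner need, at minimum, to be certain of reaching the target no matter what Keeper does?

A0 = {0}
A1: add {1} — 1 (Runner) has 1→0.
A2: add {3, 5, 7} — 3 (Keeper): all of {0, 1} already in; 5 (Runner) has 5→1; 7 (Runner) has 7→1.
7 enters the attractor at level 2, so Runner can force the target in 2 moves from there.

2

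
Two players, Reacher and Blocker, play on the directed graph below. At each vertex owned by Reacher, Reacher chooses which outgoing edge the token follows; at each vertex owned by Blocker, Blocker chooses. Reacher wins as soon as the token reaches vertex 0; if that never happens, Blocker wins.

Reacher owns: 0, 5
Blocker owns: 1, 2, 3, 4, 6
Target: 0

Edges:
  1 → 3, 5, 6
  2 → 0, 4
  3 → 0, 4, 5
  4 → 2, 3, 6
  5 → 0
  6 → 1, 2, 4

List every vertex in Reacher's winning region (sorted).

A0 = {0}
A1: add {5} — 5 (Reacher) has 5→0.
A2 = A1; e.g. 1 (Blocker) can still go to 3. Fixed point.
Reacher's winning region = {0, 5}.

0, 5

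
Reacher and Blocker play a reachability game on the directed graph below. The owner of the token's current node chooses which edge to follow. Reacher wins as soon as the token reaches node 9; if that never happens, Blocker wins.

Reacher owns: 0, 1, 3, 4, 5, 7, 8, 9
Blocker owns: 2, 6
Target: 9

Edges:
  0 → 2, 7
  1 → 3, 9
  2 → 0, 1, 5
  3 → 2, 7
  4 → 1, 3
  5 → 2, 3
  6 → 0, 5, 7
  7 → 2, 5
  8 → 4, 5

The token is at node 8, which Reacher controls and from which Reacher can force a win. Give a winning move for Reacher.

A0 = {9}
A1: add {1} — 1 (Reacher) has 1→9.
A2: add {4} — 4 (Reacher) has 4→1.
A3: add {8} — 8 (Reacher) has 8→4.
A4 = A3; e.g. 0 (Reacher) has no edge into A3. Fixed point.
From 8, successor 4 is in the attractor (rank 2); the other successor 5 is not.

4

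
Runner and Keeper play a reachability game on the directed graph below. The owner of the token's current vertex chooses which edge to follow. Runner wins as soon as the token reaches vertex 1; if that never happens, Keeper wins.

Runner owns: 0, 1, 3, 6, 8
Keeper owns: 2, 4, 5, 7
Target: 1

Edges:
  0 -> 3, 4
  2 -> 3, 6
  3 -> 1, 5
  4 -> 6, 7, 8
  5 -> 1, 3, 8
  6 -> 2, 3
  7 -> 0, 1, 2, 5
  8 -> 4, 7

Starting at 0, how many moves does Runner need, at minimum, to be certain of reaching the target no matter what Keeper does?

2

A0 = {1}
A1: add {3} — 3 (Runner) has 3→1.
A2: add {0, 6} — 0 (Runner) has 0→3; 6 (Runner) has 6→3.
0 enters the attractor at level 2, so Runner can force the target in 2 moves from there.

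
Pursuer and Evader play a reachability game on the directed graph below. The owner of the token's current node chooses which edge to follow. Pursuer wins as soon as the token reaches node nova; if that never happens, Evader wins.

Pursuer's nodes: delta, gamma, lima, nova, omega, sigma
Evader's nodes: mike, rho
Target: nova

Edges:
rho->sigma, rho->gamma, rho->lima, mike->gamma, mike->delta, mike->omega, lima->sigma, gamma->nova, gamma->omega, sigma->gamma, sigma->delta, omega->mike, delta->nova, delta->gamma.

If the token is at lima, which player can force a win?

Pursuer

A0 = {nova}
A1: add {delta, gamma} — gamma (Pursuer) has gamma→nova; delta (Pursuer) has delta→nova.
A2: add {sigma} — sigma (Pursuer) has sigma→gamma.
A3: add {lima} — lima (Pursuer) has lima→sigma.
lima ∈ A3, so Pursuer can force the target.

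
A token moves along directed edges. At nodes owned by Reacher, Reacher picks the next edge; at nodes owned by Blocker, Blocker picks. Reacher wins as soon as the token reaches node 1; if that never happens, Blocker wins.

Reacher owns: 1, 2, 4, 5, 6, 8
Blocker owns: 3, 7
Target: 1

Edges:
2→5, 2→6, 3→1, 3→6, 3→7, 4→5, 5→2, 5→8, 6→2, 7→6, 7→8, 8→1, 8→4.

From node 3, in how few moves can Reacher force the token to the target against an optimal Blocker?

6

A0 = {1}
A1: add {8} — 8 (Reacher) has 8→1.
A2: add {5} — 5 (Reacher) has 5→8.
A3: add {2, 4} — 2 (Reacher) has 2→5; 4 (Reacher) has 4→5.
A4: add {6} — 6 (Reacher) has 6→2.
A5: add {7} — 7 (Blocker): all of {6, 8} already in.
A6: add {3} — 3 (Blocker): all of {1, 6, 7} already in.
A6 = all vertices. Fixed point.
3 enters the attractor at level 6, so Reacher can force the target in 6 moves from there.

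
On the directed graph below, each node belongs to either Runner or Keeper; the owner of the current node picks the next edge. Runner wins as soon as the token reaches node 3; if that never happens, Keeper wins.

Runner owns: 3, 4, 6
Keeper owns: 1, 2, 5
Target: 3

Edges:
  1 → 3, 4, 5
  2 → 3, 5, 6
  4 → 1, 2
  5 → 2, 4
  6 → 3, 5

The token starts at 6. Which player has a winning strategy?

Runner

A0 = {3}
A1: add {6} — 6 (Runner) has 6→3.
A2 = A1; e.g. 1 (Keeper) can still go to 4. Fixed point.
6 ∈ A1, so Runner can force the target.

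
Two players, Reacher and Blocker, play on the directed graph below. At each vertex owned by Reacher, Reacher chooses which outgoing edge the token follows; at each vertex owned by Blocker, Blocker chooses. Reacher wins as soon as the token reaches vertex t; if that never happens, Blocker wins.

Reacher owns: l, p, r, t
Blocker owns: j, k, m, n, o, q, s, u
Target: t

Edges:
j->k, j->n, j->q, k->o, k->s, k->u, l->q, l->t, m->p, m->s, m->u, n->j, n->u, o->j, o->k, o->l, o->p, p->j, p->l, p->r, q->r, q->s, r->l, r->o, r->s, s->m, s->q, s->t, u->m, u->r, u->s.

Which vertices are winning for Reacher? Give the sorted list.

A0 = {t}
A1: add {l} — l (Reacher) has l→t.
A2: add {p, r} — p (Reacher) has p→l; r (Reacher) has r→l.
A3 = A2; e.g. j (Blocker) can still go to k. Fixed point.
Reacher's winning region = {l, p, r, t}.

l, p, r, t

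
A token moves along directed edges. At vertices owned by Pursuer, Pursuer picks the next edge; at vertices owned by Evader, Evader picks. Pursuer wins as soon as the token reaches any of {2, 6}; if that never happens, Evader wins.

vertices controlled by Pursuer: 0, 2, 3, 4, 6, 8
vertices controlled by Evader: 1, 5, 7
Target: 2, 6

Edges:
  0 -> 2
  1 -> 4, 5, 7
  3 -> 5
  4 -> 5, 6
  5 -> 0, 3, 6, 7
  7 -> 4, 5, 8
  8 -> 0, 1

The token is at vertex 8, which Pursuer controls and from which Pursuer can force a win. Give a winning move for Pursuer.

A0 = {2, 6}
A1: add {0, 4} — 0 (Pursuer) has 0→2; 4 (Pursuer) has 4→6.
A2: add {8} — 8 (Pursuer) has 8→0.
A3 = A2; e.g. 1 (Evader) can still go to 5. Fixed point.
From 8, successor 0 is in the attractor (rank 1); the other successor 1 is not.

0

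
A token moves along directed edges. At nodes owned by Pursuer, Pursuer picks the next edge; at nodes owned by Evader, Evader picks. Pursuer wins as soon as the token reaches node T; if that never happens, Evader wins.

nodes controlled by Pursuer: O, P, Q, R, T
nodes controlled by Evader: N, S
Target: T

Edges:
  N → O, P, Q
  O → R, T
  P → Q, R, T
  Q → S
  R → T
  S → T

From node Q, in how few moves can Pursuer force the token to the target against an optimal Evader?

2

A0 = {T}
A1: add {O, P, R, S} — O (Pursuer) has O→T; P (Pursuer) has P→T; R (Pursuer) has R→T; S (Evader): all of {T} already in.
A2: add {Q} — Q (Pursuer) has Q→S.
Q enters the attractor at level 2, so Pursuer can force the target in 2 moves from there.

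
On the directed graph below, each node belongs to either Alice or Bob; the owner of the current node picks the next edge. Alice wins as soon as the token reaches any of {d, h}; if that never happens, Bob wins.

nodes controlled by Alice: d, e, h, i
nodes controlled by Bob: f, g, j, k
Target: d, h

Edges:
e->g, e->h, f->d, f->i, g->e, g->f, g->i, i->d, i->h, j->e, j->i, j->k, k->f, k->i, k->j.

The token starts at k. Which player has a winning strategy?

A0 = {d, h}
A1: add {e, i} — e (Alice) has e→h; i (Alice) has i→d.
A2: add {f} — f (Bob): all of {d, i} already in.
A3: add {g} — g (Bob): all of {e, f, i} already in.
A4 = A3; e.g. j (Bob) can still go to k. Fixed point.
k never enters the attractor, so Bob can avoid the target forever.

Bob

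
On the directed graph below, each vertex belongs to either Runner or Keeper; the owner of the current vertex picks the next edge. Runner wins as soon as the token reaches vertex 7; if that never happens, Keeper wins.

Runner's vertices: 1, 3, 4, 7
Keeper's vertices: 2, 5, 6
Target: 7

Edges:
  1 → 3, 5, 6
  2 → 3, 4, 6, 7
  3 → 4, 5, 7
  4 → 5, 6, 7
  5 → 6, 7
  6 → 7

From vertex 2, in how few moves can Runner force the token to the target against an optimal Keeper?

2

A0 = {7}
A1: add {3, 4, 6} — 3 (Runner) has 3→7; 4 (Runner) has 4→7; 6 (Keeper): all of {7} already in.
A2: add {1, 2, 5} — 1 (Runner) has 1→3; 2 (Keeper): all of {3, 4, 6, 7} already in; 5 (Keeper): all of {6, 7} already in.
A2 = all vertices. Fixed point.
2 enters the attractor at level 2, so Runner can force the target in 2 moves from there.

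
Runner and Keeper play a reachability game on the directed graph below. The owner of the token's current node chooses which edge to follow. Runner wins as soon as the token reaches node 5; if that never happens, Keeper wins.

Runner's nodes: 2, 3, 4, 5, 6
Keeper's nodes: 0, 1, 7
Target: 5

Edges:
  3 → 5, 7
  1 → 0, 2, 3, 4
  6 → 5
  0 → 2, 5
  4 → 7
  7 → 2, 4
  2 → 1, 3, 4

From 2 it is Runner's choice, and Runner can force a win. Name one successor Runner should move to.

A0 = {5}
A1: add {3, 6} — 3 (Runner) has 3→5; 6 (Runner) has 6→5.
A2: add {2} — 2 (Runner) has 2→3.
A3: add {0} — 0 (Keeper): all of {2, 5} already in.
A4 = A3; e.g. 1 (Keeper) can still go to 4. Fixed point.
From 2, successor 3 is in the attractor (rank 1); the other successors 1, 4 are not.

3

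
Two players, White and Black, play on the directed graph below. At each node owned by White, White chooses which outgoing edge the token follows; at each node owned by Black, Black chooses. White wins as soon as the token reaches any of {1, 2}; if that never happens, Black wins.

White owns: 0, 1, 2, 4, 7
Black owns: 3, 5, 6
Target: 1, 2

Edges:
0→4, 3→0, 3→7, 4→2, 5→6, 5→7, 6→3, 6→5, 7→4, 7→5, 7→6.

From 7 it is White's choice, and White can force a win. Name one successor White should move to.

4

A0 = {1, 2}
A1: add {4} — 4 (White) has 4→2.
A2: add {0, 7} — 0 (White) has 0→4; 7 (White) has 7→4.
A3: add {3} — 3 (Black): all of {0, 7} already in.
A4 = A3; e.g. 5 (Black) can still go to 6. Fixed point.
From 7, successor 4 is in the attractor (rank 1); the other successors 5, 6 are not.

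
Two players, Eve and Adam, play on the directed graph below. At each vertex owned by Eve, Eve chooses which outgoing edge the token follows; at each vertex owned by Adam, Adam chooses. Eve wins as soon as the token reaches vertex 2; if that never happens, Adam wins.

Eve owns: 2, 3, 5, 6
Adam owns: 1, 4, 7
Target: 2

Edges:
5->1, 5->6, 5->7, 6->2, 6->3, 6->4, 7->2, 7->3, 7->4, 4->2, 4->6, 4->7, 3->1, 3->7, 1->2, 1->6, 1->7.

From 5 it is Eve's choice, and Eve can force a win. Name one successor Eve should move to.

A0 = {2}
A1: add {6} — 6 (Eve) has 6→2.
A2: add {5} — 5 (Eve) has 5→6.
A3 = A2; e.g. 1 (Adam) can still go to 7. Fixed point.
From 5, successor 6 is in the attractor (rank 1); the other successors 1, 7 are not.

6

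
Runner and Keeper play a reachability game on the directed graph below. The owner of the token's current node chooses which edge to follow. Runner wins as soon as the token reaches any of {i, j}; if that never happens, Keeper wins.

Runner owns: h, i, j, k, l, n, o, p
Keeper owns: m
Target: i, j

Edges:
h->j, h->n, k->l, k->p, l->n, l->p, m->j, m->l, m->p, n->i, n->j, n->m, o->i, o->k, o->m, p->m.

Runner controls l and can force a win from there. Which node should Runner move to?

n

A0 = {i, j}
A1: add {h, n, o} — h (Runner) has h→j; n (Runner) has n→i; o (Runner) has o→i.
A2: add {l} — l (Runner) has l→n.
A3: add {k} — k (Runner) has k→l.
A4 = A3; e.g. m (Keeper) can still go to p. Fixed point.
From l, successor n is in the attractor (rank 1); the other successor p is not.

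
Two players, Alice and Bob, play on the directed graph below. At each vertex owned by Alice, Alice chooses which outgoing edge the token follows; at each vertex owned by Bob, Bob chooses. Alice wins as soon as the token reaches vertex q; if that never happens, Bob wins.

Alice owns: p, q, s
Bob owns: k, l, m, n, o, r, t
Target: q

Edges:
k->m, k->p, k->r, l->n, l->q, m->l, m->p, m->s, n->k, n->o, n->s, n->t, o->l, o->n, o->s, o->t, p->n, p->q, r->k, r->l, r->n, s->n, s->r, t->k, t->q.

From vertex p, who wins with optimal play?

Alice

A0 = {q}
A1: add {p} — p (Alice) has p→q.
A2 = A1; e.g. k (Bob) can still go to m. Fixed point.
p ∈ A1, so Alice can force the target.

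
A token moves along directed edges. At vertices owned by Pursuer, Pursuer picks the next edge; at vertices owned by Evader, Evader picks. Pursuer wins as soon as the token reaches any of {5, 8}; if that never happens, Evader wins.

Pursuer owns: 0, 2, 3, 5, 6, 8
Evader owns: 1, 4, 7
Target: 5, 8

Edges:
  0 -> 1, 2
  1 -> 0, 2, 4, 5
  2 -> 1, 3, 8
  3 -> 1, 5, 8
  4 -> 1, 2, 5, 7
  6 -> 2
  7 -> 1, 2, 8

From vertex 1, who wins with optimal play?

A0 = {5, 8}
A1: add {2, 3} — 2 (Pursuer) has 2→8; 3 (Pursuer) has 3→5.
A2: add {0, 6} — 0 (Pursuer) has 0→2; 6 (Pursuer) has 6→2.
A3 = A2; e.g. 1 (Evader) can still go to 4. Fixed point.
1 never enters the attractor, so Evader can avoid the target forever.

Evader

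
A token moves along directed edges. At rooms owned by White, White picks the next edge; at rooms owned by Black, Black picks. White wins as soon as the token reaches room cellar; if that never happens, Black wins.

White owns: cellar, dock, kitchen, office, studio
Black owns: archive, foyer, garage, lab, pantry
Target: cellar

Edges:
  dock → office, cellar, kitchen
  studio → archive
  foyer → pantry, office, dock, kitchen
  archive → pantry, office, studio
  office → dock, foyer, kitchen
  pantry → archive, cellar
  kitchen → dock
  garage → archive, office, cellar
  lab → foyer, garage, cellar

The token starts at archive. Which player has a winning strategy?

A0 = {cellar}
A1: add {dock} — dock (White) has dock→cellar.
A2: add {kitchen, office} — office (White) has office→dock; kitchen (White) has kitchen→dock.
A3 = A2; e.g. pantry (Black) can still go to archive. Fixed point.
archive never enters the attractor, so Black can avoid the target forever.

Black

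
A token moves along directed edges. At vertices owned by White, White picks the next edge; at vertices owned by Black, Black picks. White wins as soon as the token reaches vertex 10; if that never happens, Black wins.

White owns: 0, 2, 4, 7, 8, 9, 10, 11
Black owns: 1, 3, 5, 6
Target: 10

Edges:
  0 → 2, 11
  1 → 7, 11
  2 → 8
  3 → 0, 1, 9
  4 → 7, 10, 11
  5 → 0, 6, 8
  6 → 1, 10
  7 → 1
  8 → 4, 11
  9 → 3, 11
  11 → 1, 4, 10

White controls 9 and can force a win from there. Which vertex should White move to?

A0 = {10}
A1: add {4, 11} — 4 (White) has 4→10; 11 (White) has 11→10.
A2: add {0, 8, 9} — 0 (White) has 0→11; 8 (White) has 8→4; 9 (White) has 9→11.
A3: add {2} — 2 (White) has 2→8.
A4 = A3; e.g. 1 (Black) can still go to 7. Fixed point.
From 9, successor 11 is in the attractor (rank 1); the other successor 3 is not.

11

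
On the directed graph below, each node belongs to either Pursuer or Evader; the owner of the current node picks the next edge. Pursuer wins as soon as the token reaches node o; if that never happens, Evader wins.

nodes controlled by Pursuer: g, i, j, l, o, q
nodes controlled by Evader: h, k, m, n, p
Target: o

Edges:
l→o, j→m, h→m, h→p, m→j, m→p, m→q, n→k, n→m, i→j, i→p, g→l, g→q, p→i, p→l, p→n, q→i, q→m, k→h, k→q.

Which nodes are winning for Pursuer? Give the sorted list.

A0 = {o}
A1: add {l} — l (Pursuer) has l→o.
A2: add {g} — g (Pursuer) has g→l.
A3 = A2; e.g. h (Evader) can still go to m. Fixed point.
Pursuer's winning region = {g, l, o}.

g, l, o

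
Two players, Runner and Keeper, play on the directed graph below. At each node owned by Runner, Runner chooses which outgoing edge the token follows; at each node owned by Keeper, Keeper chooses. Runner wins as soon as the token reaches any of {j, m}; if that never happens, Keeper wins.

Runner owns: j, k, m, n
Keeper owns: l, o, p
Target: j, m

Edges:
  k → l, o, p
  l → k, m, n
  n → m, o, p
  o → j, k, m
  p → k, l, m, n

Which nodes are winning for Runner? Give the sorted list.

A0 = {j, m}
A1: add {n} — n (Runner) has n→m.
A2 = A1; e.g. k (Runner) has no edge into A1. Fixed point.
Runner's winning region = {j, m, n}.

j, m, n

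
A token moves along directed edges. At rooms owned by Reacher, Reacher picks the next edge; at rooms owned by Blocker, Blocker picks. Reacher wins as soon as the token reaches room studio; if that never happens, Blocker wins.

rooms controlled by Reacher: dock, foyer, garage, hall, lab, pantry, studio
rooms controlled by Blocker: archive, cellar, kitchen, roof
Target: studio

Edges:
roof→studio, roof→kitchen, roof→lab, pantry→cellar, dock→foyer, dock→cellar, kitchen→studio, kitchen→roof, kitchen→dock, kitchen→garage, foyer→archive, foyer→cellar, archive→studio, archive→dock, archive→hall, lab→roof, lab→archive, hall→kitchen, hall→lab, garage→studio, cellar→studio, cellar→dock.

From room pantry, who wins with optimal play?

Blocker

A0 = {studio}
A1: add {garage} — garage (Reacher) has garage→studio.
A2 = A1; e.g. roof (Blocker) can still go to kitchen. Fixed point.
pantry never enters the attractor, so Blocker can avoid the target forever.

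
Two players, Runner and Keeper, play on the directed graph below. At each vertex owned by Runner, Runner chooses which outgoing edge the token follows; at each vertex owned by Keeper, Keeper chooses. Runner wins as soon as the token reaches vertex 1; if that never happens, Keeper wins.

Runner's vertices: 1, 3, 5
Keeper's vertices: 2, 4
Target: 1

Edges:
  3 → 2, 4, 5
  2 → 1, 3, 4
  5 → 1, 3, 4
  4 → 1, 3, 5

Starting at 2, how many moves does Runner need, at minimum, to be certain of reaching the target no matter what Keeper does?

4

A0 = {1}
A1: add {5} — 5 (Runner) has 5→1.
A2: add {3} — 3 (Runner) has 3→5.
A3: add {4} — 4 (Keeper): all of {1, 3, 5} already in.
A4: add {2} — 2 (Keeper): all of {1, 3, 4} already in.
A4 = all vertices. Fixed point.
2 enters the attractor at level 4, so Runner can force the target in 4 moves from there.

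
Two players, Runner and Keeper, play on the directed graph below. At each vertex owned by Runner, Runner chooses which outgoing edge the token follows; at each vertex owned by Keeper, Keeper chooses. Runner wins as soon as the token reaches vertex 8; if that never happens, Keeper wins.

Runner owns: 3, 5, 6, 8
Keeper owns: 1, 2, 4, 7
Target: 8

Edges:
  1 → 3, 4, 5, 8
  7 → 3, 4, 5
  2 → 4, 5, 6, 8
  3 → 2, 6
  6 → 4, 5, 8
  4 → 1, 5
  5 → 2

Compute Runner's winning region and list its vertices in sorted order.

3, 6, 8

A0 = {8}
A1: add {6} — 6 (Runner) has 6→8.
A2: add {3} — 3 (Runner) has 3→6.
A3 = A2; e.g. 1 (Keeper) can still go to 4. Fixed point.
Runner's winning region = {3, 6, 8}.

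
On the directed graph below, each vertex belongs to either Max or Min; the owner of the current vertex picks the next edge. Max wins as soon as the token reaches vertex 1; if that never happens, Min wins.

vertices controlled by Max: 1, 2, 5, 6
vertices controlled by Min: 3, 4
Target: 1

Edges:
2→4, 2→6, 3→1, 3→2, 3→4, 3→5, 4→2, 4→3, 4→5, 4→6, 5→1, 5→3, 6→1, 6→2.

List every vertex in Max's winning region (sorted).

A0 = {1}
A1: add {5, 6} — 5 (Max) has 5→1; 6 (Max) has 6→1.
A2: add {2} — 2 (Max) has 2→6.
A3 = A2; e.g. 3 (Min) can still go to 4. Fixed point.
Max's winning region = {1, 2, 5, 6}.

1, 2, 5, 6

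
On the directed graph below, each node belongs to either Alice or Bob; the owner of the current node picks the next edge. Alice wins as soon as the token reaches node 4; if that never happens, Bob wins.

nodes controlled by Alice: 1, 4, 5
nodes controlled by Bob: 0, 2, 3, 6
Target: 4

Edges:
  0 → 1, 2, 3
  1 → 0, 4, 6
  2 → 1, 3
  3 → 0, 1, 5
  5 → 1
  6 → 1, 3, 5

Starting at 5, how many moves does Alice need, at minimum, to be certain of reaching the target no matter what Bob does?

2

A0 = {4}
A1: add {1} — 1 (Alice) has 1→4.
A2: add {5} — 5 (Alice) has 5→1.
A3 = A2; e.g. 0 (Bob) can still go to 2. Fixed point.
5 enters the attractor at level 2, so Alice can force the target in 2 moves from there.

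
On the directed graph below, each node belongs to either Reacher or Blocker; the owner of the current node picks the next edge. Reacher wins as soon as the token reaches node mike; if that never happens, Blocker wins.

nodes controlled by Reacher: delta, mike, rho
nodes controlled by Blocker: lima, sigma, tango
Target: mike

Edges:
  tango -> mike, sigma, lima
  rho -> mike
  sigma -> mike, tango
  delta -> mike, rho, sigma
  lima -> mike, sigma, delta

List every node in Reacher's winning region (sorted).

delta, mike, rho

A0 = {mike}
A1: add {delta, rho} — rho (Reacher) has rho→mike; delta (Reacher) has delta→mike.
A2 = A1; e.g. tango (Blocker) can still go to sigma. Fixed point.
Reacher's winning region = {delta, mike, rho}.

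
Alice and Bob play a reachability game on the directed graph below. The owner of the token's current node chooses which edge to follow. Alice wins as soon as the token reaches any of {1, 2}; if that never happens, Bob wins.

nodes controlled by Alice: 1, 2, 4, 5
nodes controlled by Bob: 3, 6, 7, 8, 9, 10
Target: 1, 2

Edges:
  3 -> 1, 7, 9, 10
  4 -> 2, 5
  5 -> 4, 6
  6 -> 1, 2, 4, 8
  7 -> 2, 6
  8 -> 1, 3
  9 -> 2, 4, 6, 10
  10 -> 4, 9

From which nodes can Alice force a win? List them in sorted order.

A0 = {1, 2}
A1: add {4} — 4 (Alice) has 4→2.
A2: add {5} — 5 (Alice) has 5→4.
A3 = A2; e.g. 3 (Bob) can still go to 7. Fixed point.
Alice's winning region = {1, 2, 4, 5}.

1, 2, 4, 5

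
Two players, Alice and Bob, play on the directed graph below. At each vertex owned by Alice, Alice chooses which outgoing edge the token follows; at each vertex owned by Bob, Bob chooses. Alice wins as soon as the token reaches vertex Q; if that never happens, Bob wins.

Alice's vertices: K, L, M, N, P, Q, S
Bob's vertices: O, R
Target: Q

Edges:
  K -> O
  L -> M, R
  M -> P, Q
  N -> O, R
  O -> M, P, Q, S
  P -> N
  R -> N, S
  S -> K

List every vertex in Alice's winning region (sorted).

L, M, Q

A0 = {Q}
A1: add {M} — M (Alice) has M→Q.
A2: add {L} — L (Alice) has L→M.
A3 = A2; e.g. K (Alice) has no edge into A2. Fixed point.
Alice's winning region = {L, M, Q}.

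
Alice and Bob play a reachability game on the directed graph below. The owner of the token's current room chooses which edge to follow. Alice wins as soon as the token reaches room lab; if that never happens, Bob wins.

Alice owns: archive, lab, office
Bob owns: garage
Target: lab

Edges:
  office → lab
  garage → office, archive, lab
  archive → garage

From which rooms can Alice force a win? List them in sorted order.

A0 = {lab}
A1: add {office} — office (Alice) has office→lab.
A2 = A1; e.g. garage (Bob) can still go to archive. Fixed point.
Alice's winning region = {lab, office}.

lab, office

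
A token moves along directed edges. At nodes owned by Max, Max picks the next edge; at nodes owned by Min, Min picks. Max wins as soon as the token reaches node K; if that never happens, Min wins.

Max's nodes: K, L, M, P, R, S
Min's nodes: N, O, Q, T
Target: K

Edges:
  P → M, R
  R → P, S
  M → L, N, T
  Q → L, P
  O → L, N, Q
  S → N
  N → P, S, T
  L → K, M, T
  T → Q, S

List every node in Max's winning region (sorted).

K, L, M, P, Q, R

A0 = {K}
A1: add {L} — L (Max) has L→K.
A2: add {M} — M (Max) has M→L.
A3: add {P} — P (Max) has P→M.
A4: add {Q, R} — Q (Min): all of {L, P} already in; R (Max) has R→P.
A5 = A4; e.g. N (Min) can still go to S. Fixed point.
Max's winning region = {K, L, M, P, Q, R}.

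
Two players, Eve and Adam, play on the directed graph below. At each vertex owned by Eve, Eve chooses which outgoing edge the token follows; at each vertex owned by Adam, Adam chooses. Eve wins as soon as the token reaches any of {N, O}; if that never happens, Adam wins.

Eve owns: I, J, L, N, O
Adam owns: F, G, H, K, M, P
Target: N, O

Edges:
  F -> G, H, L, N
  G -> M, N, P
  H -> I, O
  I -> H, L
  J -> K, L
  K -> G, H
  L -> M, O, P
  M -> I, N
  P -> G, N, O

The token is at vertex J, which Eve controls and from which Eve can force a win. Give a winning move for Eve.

A0 = {N, O}
A1: add {L} — L (Eve) has L→O.
A2: add {I, J} — I (Eve) has I→L; J (Eve) has J→L.
A3: add {H, M} — H (Adam): all of {I, O} already in; M (Adam): all of {I, N} already in.
A4 = A3; e.g. F (Adam) can still go to G. Fixed point.
From J, successor L is in the attractor (rank 1); the other successor K is not.

L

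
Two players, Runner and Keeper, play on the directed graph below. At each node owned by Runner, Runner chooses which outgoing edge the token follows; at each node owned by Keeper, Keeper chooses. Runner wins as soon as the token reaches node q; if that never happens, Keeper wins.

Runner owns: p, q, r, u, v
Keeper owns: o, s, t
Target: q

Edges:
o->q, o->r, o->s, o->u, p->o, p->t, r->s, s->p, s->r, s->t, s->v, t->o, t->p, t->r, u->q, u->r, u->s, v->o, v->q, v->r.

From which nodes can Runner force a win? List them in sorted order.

A0 = {q}
A1: add {u, v} — u (Runner) has u→q; v (Runner) has v→q.
A2 = A1; e.g. o (Keeper) can still go to r. Fixed point.
Runner's winning region = {q, u, v}.

q, u, v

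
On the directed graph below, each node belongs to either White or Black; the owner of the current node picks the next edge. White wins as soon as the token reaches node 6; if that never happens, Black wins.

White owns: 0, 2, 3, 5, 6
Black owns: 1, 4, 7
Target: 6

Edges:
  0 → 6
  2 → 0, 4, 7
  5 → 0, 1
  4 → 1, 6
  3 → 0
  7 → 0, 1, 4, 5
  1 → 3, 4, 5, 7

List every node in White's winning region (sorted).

0, 2, 3, 5, 6

A0 = {6}
A1: add {0} — 0 (White) has 0→6.
A2: add {2, 3, 5} — 2 (White) has 2→0; 3 (White) has 3→0; 5 (White) has 5→0.
A3 = A2; e.g. 1 (Black) can still go to 4. Fixed point.
White's winning region = {0, 2, 3, 5, 6}.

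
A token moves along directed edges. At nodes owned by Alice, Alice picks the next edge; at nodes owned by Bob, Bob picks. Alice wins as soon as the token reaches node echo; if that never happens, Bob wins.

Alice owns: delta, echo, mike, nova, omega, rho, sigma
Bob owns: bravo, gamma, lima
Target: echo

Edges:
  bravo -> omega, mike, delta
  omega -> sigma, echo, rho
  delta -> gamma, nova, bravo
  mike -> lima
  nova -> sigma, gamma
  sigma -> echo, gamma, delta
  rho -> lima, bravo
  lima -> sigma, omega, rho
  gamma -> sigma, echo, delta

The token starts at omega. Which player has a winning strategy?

A0 = {echo}
A1: add {omega, sigma} — sigma (Alice) has sigma→echo; omega (Alice) has omega→echo.
omega ∈ A1, so Alice can force the target.

Alice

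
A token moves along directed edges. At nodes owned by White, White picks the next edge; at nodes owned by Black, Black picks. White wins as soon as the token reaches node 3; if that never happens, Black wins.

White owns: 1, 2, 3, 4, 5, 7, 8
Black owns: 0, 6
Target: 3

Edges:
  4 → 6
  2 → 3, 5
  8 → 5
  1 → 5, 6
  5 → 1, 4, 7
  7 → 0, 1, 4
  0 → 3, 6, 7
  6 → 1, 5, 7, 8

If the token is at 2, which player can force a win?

A0 = {3}
A1: add {2} — 2 (White) has 2→3.
A2 = A1; e.g. 0 (Black) can still go to 6. Fixed point.
2 ∈ A1, so White can force the target.

White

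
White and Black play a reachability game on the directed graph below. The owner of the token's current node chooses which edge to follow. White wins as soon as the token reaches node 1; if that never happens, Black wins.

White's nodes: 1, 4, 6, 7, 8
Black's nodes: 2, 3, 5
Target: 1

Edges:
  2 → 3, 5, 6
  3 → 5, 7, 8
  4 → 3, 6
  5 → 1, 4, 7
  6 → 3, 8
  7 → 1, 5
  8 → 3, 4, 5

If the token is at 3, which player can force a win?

Black

A0 = {1}
A1: add {7} — 7 (White) has 7→1.
A2 = A1; e.g. 2 (Black) can still go to 3. Fixed point.
3 never enters the attractor, so Black can avoid the target forever.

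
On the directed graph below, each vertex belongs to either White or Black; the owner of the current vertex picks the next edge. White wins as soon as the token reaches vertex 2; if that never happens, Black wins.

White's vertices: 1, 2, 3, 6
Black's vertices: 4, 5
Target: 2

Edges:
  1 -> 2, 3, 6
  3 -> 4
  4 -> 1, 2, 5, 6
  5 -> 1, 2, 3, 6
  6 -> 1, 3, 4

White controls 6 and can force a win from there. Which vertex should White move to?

1

A0 = {2}
A1: add {1} — 1 (White) has 1→2.
A2: add {6} — 6 (White) has 6→1.
A3 = A2; e.g. 3 (White) has no edge into A2. Fixed point.
From 6, successor 1 is in the attractor (rank 1); the other successors 3, 4 are not.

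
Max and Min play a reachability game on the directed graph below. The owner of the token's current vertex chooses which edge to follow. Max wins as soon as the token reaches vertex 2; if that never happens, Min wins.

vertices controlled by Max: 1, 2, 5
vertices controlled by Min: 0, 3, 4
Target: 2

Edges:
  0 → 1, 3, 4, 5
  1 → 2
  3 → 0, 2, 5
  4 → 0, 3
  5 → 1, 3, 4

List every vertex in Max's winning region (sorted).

1, 2, 5

A0 = {2}
A1: add {1} — 1 (Max) has 1→2.
A2: add {5} — 5 (Max) has 5→1.
A3 = A2; e.g. 0 (Min) can still go to 3. Fixed point.
Max's winning region = {1, 2, 5}.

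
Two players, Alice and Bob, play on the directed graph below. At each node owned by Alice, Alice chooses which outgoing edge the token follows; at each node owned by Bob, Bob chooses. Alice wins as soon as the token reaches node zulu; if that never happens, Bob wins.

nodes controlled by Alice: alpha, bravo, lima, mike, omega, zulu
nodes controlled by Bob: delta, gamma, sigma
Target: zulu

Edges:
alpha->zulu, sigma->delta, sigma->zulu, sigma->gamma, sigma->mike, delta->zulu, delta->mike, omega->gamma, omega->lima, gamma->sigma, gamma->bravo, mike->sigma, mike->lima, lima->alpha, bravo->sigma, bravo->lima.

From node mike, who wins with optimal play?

A0 = {zulu}
A1: add {alpha} — alpha (Alice) has alpha→zulu.
A2: add {lima} — lima (Alice) has lima→alpha.
A3: add {bravo, mike, omega} — omega (Alice) has omega→lima; mike (Alice) has mike→lima; bravo (Alice) has bravo→lima.
mike ∈ A3, so Alice can force the target.

Alice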